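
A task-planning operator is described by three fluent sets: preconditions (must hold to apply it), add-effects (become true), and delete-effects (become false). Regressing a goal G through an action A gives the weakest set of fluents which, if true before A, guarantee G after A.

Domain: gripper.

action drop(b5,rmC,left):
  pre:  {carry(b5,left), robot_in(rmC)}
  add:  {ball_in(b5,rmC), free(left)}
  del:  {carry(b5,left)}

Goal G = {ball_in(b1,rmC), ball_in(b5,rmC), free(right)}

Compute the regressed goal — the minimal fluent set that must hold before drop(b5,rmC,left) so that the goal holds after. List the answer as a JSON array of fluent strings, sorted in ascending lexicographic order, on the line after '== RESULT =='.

Regress:
  G ∩ del = {}  (empty — regression defined)
  G \ add = {ball_in(b1,rmC), ball_in(b5,rmC), free(right)} \ {ball_in(b5,rmC), free(left)} = {ball_in(b1,rmC), free(right)}
  ∪ pre   = {ball_in(b1,rmC), free(right)} ∪ {carry(b5,left), robot_in(rmC)}
          = {ball_in(b1,rmC), carry(b5,left), free(right), robot_in(rmC)}

== RESULT ==
["ball_in(b1,rmC)", "carry(b5,left)", "free(right)", "robot_in(rmC)"]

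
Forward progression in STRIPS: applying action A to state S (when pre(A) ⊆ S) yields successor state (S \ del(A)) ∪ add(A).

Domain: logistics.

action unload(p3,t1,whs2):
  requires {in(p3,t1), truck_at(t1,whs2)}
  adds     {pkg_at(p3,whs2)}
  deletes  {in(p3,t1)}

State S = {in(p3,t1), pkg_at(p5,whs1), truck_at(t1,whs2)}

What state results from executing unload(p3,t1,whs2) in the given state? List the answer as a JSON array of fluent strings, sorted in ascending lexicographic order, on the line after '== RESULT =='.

Progress:
  pre ⊆ S: {in(p3,t1), truck_at(t1,whs2)} ⊆ S  — applicable
  S \ del = {pkg_at(p5,whs1), truck_at(t1,whs2)}
  ∪ add   = {pkg_at(p3,whs2), pkg_at(p5,whs1), truck_at(t1,whs2)}

== RESULT ==
["pkg_at(p3,whs2)", "pkg_at(p5,whs1)", "truck_at(t1,whs2)"]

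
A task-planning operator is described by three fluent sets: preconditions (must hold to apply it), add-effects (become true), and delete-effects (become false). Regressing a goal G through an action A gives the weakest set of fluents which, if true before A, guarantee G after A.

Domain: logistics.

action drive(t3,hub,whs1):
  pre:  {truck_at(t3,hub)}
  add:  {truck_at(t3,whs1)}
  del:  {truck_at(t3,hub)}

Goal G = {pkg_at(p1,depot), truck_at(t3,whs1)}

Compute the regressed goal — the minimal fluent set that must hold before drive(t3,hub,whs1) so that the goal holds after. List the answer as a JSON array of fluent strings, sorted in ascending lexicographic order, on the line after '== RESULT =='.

Regress:
  G ∩ del = {}  (empty — regression defined)
  G \ add = {pkg_at(p1,depot), truck_at(t3,whs1)} \ {truck_at(t3,whs1)} = {pkg_at(p1,depot)}
  ∪ pre   = {pkg_at(p1,depot)} ∪ {truck_at(t3,hub)}
          = {pkg_at(p1,depot), truck_at(t3,hub)}

== RESULT ==
["pkg_at(p1,depot)", "truck_at(t3,hub)"]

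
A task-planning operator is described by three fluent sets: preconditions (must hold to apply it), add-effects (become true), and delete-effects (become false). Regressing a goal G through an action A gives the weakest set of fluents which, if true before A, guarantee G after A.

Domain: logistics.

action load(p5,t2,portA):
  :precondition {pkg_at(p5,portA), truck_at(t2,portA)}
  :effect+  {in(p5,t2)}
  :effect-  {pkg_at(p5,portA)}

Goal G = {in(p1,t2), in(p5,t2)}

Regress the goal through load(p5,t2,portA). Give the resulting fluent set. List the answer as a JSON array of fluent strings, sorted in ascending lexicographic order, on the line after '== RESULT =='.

Compute (G \ add) ∪ pre:
  G ∩ del = {}  (empty — regression defined)
  G \ add = {in(p1,t2), in(p5,t2)} \ {in(p5,t2)} = {in(p1,t2)}
  ∪ pre   = {in(p1,t2)} ∪ {pkg_at(p5,portA), truck_at(t2,portA)}
          = {in(p1,t2), pkg_at(p5,portA), truck_at(t2,portA)}

== RESULT ==
["in(p1,t2)", "pkg_at(p5,portA)", "truck_at(t2,portA)"]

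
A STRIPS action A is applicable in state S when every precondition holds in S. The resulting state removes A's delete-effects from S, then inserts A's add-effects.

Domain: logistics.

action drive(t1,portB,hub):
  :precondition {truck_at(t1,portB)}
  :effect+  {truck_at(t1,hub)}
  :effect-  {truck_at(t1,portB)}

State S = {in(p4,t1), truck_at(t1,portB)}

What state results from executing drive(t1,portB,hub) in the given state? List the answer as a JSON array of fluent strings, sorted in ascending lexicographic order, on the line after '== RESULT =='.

Progress:
  pre ⊆ S: {truck_at(t1,portB)} ⊆ S  — applicable
  S \ del = {in(p4,t1)}
  ∪ add   = {in(p4,t1), truck_at(t1,hub)}

== RESULT ==
["in(p4,t1)", "truck_at(t1,hub)"]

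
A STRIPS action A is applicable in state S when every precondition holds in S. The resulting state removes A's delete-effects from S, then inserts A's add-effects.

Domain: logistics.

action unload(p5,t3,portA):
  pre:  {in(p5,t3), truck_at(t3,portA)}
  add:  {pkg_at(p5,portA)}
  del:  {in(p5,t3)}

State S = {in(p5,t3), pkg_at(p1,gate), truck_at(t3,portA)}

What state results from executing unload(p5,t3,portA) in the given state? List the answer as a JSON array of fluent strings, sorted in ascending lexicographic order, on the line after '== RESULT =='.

Compute (S \ del) ∪ add:
  pre ⊆ S: {in(p5,t3), truck_at(t3,portA)} ⊆ S  — applicable
  S \ del = {pkg_at(p1,gate), truck_at(t3,portA)}
  ∪ add   = {pkg_at(p1,gate), pkg_at(p5,portA), truck_at(t3,portA)}

== RESULT ==
["pkg_at(p1,gate)", "pkg_at(p5,portA)", "truck_at(t3,portA)"]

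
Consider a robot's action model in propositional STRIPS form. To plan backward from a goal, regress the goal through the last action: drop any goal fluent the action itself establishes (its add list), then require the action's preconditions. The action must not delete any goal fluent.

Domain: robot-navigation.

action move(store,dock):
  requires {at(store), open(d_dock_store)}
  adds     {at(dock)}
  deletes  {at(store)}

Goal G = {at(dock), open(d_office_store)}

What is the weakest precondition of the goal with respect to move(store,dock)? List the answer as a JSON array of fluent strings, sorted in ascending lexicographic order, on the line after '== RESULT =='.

Regress:
  G ∩ del = {}  (empty — regression defined)
  G \ add = {at(dock), open(d_office_store)} \ {at(dock)} = {open(d_office_store)}
  ∪ pre   = {open(d_office_store)} ∪ {at(store), open(d_dock_store)}
          = {at(store), open(d_dock_store), open(d_office_store)}

== RESULT ==
["at(store)", "open(d_dock_store)", "open(d_office_store)"]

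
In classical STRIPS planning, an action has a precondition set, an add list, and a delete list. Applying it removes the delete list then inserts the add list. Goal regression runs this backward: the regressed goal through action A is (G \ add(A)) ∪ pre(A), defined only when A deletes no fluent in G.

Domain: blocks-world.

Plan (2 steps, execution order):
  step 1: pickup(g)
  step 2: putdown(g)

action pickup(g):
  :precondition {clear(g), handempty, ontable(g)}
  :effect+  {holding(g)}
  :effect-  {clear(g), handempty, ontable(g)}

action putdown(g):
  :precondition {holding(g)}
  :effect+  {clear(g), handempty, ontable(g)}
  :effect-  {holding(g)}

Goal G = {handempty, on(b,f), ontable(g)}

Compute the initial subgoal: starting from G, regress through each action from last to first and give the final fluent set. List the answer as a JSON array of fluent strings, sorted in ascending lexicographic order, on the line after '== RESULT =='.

Regress step by step:
  through step 2 (putdown(g)): drop {handempty, ontable(g)}, keep {on(b,f)}, require {holding(g)}
    → {holding(g), on(b,f)}
  through step 1 (pickup(g)): drop {holding(g)}, keep {on(b,f)}, require {clear(g), handempty, ontable(g)}
    → {clear(g), handempty, on(b,f), ontable(g)}

== RESULT ==
["clear(g)", "handempty", "on(b,f)", "ontable(g)"]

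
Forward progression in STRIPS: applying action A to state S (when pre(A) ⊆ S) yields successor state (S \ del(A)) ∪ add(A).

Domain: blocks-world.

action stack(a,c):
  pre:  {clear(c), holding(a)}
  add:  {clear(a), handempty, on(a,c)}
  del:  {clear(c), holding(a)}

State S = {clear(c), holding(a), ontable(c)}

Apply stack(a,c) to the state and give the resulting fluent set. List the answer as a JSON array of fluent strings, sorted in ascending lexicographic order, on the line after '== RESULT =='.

Progress:
  pre ⊆ S: {clear(c), holding(a)} ⊆ S  — applicable
  S \ del = {ontable(c)}
  ∪ add   = {clear(a), handempty, on(a,c), ontable(c)}

== RESULT ==
["clear(a)", "handempty", "on(a,c)", "ontable(c)"]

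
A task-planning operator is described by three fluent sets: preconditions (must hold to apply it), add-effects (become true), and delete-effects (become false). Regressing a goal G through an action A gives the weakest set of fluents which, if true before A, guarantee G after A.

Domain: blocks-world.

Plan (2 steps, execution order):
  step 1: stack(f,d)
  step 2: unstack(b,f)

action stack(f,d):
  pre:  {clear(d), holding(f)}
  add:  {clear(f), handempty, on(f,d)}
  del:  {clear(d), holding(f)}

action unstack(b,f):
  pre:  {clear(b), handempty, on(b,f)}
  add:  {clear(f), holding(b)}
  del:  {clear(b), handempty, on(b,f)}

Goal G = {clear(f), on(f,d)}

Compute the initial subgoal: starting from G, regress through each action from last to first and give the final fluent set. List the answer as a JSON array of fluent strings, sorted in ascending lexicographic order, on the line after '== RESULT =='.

Regress step by step:
  through step 2 (unstack(b,f)): drop {clear(f)}, keep {on(f,d)}, require {clear(b), handempty, on(b,f)}
    → {clear(b), handempty, on(b,f), on(f,d)}
  through step 1 (stack(f,d)): drop {handempty, on(f,d)}, keep {clear(b), on(b,f)}, require {clear(d), holding(f)}
    → {clear(b), clear(d), holding(f), on(b,f)}

== RESULT ==
["clear(b)", "clear(d)", "holding(f)", "on(b,f)"]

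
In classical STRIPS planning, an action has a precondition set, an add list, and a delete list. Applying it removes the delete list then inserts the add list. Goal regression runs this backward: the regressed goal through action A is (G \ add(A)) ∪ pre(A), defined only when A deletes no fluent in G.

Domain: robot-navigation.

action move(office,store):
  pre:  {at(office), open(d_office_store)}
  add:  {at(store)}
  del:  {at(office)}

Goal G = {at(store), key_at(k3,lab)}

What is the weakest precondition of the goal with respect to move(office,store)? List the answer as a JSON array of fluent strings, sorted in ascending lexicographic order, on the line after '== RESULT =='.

Regress:
  G ∩ del = {}  (empty — regression defined)
  G \ add = {at(store), key_at(k3,lab)} \ {at(store)} = {key_at(k3,lab)}
  ∪ pre   = {key_at(k3,lab)} ∪ {at(office), open(d_office_store)}
          = {at(office), key_at(k3,lab), open(d_office_store)}

== RESULT ==
["at(office)", "key_at(k3,lab)", "open(d_office_store)"]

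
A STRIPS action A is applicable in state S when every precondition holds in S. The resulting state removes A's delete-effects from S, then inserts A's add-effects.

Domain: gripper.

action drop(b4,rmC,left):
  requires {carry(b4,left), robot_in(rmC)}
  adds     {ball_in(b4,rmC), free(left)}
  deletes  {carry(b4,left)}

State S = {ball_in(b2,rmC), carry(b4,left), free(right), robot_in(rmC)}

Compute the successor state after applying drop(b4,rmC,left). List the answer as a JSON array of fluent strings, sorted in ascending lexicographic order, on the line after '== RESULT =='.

Progress:
  pre ⊆ S: {carry(b4,left), robot_in(rmC)} ⊆ S  — applicable
  S \ del = {ball_in(b2,rmC), free(right), robot_in(rmC)}
  ∪ add   = {ball_in(b2,rmC), ball_in(b4,rmC), free(left), free(right), robot_in(rmC)}

== RESULT ==
["ball_in(b2,rmC)", "ball_in(b4,rmC)", "free(left)", "free(right)", "robot_in(rmC)"]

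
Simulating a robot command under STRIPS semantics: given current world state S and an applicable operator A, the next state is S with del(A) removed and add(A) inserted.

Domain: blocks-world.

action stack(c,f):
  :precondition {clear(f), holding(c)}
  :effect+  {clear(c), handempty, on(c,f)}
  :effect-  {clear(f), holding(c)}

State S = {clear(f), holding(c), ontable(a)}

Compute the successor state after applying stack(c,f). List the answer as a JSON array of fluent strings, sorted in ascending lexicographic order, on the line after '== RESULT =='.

Compute (S \ del) ∪ add:
  pre ⊆ S: {clear(f), holding(c)} ⊆ S  — applicable
  S \ del = {ontable(a)}
  ∪ add   = {clear(c), handempty, on(c,f), ontable(a)}

== RESULT ==
["clear(c)", "handempty", "on(c,f)", "ontable(a)"]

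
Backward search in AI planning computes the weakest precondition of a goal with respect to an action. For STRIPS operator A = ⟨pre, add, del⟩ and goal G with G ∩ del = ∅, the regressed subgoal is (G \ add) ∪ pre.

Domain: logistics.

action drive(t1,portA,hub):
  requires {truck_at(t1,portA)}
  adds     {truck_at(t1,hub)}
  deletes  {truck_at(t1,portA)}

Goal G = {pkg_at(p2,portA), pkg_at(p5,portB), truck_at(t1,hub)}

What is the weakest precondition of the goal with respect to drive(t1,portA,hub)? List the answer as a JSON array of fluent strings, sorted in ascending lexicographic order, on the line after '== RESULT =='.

Compute (G \ add) ∪ pre:
  G ∩ del = {}  (empty — regression defined)
  G \ add = {pkg_at(p2,portA), pkg_at(p5,portB), truck_at(t1,hub)} \ {truck_at(t1,hub)} = {pkg_at(p2,portA), pkg_at(p5,portB)}
  ∪ pre   = {pkg_at(p2,portA), pkg_at(p5,portB)} ∪ {truck_at(t1,portA)}
          = {pkg_at(p2,portA), pkg_at(p5,portB), truck_at(t1,portA)}

== RESULT ==
["pkg_at(p2,portA)", "pkg_at(p5,portB)", "truck_at(t1,portA)"]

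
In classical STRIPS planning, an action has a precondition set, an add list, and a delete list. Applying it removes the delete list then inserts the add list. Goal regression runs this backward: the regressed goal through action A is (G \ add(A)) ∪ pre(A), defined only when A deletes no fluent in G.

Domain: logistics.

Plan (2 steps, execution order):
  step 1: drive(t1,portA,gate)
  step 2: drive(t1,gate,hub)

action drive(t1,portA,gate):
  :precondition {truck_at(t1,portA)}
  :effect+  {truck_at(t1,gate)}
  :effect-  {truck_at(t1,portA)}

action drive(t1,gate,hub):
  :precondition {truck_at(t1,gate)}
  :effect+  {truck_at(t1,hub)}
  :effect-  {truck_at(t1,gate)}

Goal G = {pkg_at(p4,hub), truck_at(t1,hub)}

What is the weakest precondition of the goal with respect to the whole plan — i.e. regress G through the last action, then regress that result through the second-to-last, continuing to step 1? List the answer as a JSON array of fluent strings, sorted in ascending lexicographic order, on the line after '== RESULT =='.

Work backward from the goal:
  through step 2 (drive(t1,gate,hub)): drop {truck_at(t1,hub)}, keep {pkg_at(p4,hub)}, require {truck_at(t1,gate)}
    → {pkg_at(p4,hub), truck_at(t1,gate)}
  through step 1 (drive(t1,portA,gate)): drop {truck_at(t1,gate)}, keep {pkg_at(p4,hub)}, require {truck_at(t1,portA)}
    → {pkg_at(p4,hub), truck_at(t1,portA)}

== RESULT ==
["pkg_at(p4,hub)", "truck_at(t1,portA)"]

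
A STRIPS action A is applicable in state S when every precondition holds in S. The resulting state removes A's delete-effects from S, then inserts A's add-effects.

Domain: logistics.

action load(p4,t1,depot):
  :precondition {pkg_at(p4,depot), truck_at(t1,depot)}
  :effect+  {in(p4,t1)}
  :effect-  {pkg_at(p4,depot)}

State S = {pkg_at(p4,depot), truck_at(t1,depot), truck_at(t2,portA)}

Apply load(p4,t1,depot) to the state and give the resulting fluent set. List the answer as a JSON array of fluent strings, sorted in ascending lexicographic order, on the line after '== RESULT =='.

Progress:
  pre ⊆ S: {pkg_at(p4,depot), truck_at(t1,depot)} ⊆ S  — applicable
  S \ del = {truck_at(t1,depot), truck_at(t2,portA)}
  ∪ add   = {in(p4,t1), truck_at(t1,depot), truck_at(t2,portA)}

== RESULT ==
["in(p4,t1)", "truck_at(t1,depot)", "truck_at(t2,portA)"]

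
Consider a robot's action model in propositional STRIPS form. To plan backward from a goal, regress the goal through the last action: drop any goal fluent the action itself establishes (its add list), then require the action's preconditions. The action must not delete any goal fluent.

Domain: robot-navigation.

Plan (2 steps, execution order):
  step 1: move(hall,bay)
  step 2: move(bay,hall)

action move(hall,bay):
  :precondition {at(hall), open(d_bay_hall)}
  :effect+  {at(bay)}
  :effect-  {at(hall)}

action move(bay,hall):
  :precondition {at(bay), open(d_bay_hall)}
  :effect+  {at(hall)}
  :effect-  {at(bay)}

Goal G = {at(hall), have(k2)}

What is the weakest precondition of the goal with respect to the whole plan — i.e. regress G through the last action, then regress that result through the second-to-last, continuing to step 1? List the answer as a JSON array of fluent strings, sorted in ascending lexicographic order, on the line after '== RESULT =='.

Work backward from the goal:
  through step 2 (move(bay,hall)): drop {at(hall)}, keep {have(k2)}, require {at(bay), open(d_bay_hall)}
    → {at(bay), have(k2), open(d_bay_hall)}
  through step 1 (move(hall,bay)): drop {at(bay)}, keep {have(k2), open(d_bay_hall)}, require {at(hall), open(d_bay_hall)}
    → {at(hall), have(k2), open(d_bay_hall)}

== RESULT ==
["at(hall)", "have(k2)", "open(d_bay_hall)"]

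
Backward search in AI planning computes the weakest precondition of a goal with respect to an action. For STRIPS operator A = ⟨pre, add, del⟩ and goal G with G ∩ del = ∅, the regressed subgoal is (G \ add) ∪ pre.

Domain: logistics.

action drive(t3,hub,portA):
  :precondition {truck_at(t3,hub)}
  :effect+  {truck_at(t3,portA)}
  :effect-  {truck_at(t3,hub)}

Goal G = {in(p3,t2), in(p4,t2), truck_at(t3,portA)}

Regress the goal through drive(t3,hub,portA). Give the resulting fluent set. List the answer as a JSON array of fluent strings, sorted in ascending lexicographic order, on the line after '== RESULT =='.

Regress:
  G ∩ del = {}  (empty — regression defined)
  G \ add = {in(p3,t2), in(p4,t2), truck_at(t3,portA)} \ {truck_at(t3,portA)} = {in(p3,t2), in(p4,t2)}
  ∪ pre   = {in(p3,t2), in(p4,t2)} ∪ {truck_at(t3,hub)}
          = {in(p3,t2), in(p4,t2), truck_at(t3,hub)}

== RESULT ==
["in(p3,t2)", "in(p4,t2)", "truck_at(t3,hub)"]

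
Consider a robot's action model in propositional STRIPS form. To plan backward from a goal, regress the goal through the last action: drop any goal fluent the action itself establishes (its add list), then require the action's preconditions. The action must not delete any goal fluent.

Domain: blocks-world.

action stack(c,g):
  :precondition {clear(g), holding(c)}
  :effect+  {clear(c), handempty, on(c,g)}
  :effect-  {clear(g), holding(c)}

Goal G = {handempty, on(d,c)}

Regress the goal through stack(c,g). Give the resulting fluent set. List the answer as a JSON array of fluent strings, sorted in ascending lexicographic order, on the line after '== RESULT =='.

Regress:
  G ∩ del = {}  (empty — regression defined)
  G \ add = {handempty, on(d,c)} \ {clear(c), handempty, on(c,g)} = {on(d,c)}
  ∪ pre   = {on(d,c)} ∪ {clear(g), holding(c)}
          = {clear(g), holding(c), on(d,c)}

== RESULT ==
["clear(g)", "holding(c)", "on(d,c)"]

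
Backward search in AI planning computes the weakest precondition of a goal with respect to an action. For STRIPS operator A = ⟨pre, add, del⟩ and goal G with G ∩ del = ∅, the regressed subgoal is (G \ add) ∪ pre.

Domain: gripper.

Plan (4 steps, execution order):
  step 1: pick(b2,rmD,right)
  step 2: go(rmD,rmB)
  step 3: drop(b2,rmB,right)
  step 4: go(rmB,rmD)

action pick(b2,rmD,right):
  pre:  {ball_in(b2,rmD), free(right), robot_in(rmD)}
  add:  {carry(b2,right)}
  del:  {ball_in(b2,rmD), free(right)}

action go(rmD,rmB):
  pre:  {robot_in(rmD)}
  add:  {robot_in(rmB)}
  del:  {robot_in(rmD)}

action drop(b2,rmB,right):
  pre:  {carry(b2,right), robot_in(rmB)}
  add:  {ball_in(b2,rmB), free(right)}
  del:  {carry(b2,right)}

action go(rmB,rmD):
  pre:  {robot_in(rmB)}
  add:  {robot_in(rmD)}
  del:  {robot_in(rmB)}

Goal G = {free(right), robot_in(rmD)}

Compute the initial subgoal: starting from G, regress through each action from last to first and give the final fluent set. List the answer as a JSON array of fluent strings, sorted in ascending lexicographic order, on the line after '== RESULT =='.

Regress step by step:
  through step 4 (go(rmB,rmD)): drop {robot_in(rmD)}, keep {free(right)}, require {robot_in(rmB)}
    → {free(right), robot_in(rmB)}
  through step 3 (drop(b2,rmB,right)): drop {free(right)}, keep {robot_in(rmB)}, require {carry(b2,right), robot_in(rmB)}
    → {carry(b2,right), robot_in(rmB)}
  through step 2 (go(rmD,rmB)): drop {robot_in(rmB)}, keep {carry(b2,right)}, require {robot_in(rmD)}
    → {carry(b2,right), robot_in(rmD)}
  through step 1 (pick(b2,rmD,right)): drop {carry(b2,right)}, keep {robot_in(rmD)}, require {ball_in(b2,rmD), free(right), robot_in(rmD)}
    → {ball_in(b2,rmD), free(right), robot_in(rmD)}

== RESULT ==
["ball_in(b2,rmD)", "free(right)", "robot_in(rmD)"]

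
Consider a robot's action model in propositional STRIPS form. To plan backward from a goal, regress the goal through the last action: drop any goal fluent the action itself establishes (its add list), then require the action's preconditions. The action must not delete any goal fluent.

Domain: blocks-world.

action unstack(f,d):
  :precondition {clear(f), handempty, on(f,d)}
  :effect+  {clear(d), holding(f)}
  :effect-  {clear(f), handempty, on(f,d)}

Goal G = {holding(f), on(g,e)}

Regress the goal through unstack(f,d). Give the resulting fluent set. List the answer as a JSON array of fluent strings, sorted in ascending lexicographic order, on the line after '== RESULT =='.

Compute (G \ add) ∪ pre:
  G ∩ del = {}  (empty — regression defined)
  G \ add = {holding(f), on(g,e)} \ {clear(d), holding(f)} = {on(g,e)}
  ∪ pre   = {on(g,e)} ∪ {clear(f), handempty, on(f,d)}
          = {clear(f), handempty, on(f,d), on(g,e)}

== RESULT ==
["clear(f)", "handempty", "on(f,d)", "on(g,e)"]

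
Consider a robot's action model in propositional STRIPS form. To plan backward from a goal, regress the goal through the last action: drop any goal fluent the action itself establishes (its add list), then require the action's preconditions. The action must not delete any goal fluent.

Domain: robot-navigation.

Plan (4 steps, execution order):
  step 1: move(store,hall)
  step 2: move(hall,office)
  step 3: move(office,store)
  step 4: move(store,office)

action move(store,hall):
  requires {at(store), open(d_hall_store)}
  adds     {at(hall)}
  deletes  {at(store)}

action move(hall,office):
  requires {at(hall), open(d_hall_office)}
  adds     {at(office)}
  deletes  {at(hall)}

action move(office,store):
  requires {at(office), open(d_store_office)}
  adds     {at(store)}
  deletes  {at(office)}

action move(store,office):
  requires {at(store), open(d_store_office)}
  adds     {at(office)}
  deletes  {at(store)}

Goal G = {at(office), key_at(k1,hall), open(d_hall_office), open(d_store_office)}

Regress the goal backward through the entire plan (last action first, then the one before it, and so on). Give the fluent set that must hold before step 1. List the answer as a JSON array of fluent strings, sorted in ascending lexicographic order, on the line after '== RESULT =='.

Work backward from the goal:
  through step 4 (move(store,office)): drop {at(office)}, keep {key_at(k1,hall), open(d_hall_office), open(d_store_office)}, require {at(store), open(d_store_office)}
    → {at(store), key_at(k1,hall), open(d_hall_office), open(d_store_office)}
  through step 3 (move(office,store)): drop {at(store)}, keep {key_at(k1,hall), open(d_hall_office), open(d_store_office)}, require {at(office), open(d_store_office)}
    → {at(office), key_at(k1,hall), open(d_hall_office), open(d_store_office)}
  through step 2 (move(hall,office)): drop {at(office)}, keep {key_at(k1,hall), open(d_hall_office), open(d_store_office)}, require {at(hall), open(d_hall_office)}
    → {at(hall), key_at(k1,hall), open(d_hall_office), open(d_store_office)}
  through step 1 (move(store,hall)): drop {at(hall)}, keep {key_at(k1,hall), open(d_hall_office), open(d_store_office)}, require {at(store), open(d_hall_store)}
    → {at(store), key_at(k1,hall), open(d_hall_office), open(d_hall_store), open(d_store_office)}

== RESULT ==
["at(store)", "key_at(k1,hall)", "open(d_hall_office)", "open(d_hall_store)", "open(d_store_office)"]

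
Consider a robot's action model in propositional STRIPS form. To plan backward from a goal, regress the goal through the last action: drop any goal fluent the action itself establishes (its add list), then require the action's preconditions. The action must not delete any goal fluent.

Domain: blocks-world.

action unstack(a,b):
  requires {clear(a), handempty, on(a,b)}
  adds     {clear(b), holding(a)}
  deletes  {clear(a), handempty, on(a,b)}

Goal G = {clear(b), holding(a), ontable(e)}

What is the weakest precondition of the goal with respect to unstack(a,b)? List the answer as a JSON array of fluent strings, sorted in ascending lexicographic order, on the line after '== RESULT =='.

Compute (G \ add) ∪ pre:
  G ∩ del = {}  (empty — regression defined)
  G \ add = {clear(b), holding(a), ontable(e)} \ {clear(b), holding(a)} = {ontable(e)}
  ∪ pre   = {ontable(e)} ∪ {clear(a), handempty, on(a,b)}
          = {clear(a), handempty, on(a,b), ontable(e)}

== RESULT ==
["clear(a)", "handempty", "on(a,b)", "ontable(e)"]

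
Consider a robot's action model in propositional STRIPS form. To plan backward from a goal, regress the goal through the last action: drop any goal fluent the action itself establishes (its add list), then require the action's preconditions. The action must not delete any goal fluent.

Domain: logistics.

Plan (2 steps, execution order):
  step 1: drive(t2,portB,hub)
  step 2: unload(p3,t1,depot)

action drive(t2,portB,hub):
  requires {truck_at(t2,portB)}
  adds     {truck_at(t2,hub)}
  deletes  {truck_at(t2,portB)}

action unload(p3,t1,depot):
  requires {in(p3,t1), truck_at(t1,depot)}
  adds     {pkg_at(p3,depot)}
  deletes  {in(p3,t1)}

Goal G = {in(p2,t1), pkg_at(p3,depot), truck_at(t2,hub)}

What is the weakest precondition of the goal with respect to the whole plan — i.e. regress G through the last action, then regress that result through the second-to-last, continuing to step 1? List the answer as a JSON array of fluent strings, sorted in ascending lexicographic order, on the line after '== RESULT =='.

Work backward from the goal:
  through step 2 (unload(p3,t1,depot)): drop {pkg_at(p3,depot)}, keep {in(p2,t1), truck_at(t2,hub)}, require {in(p3,t1), truck_at(t1,depot)}
    → {in(p2,t1), in(p3,t1), truck_at(t1,depot), truck_at(t2,hub)}
  through step 1 (drive(t2,portB,hub)): drop {truck_at(t2,hub)}, keep {in(p2,t1), in(p3,t1), truck_at(t1,depot)}, require {truck_at(t2,portB)}
    → {in(p2,t1), in(p3,t1), truck_at(t1,depot), truck_at(t2,portB)}

== RESULT ==
["in(p2,t1)", "in(p3,t1)", "truck_at(t1,depot)", "truck_at(t2,portB)"]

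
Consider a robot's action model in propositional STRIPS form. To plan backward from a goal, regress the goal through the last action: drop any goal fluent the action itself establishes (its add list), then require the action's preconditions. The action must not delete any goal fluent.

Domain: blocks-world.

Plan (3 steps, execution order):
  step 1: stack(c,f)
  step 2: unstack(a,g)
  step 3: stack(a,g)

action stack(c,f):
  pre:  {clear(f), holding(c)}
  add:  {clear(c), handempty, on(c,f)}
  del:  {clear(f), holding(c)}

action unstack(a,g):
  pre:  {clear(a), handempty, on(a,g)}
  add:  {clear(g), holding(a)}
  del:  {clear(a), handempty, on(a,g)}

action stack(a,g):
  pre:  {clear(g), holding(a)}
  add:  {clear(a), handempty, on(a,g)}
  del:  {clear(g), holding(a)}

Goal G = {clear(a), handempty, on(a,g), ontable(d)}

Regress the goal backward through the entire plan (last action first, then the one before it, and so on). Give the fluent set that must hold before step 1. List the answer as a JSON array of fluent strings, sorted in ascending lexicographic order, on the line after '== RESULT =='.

Work backward from the goal:
  through step 3 (stack(a,g)): drop {clear(a), handempty, on(a,g)}, keep {ontable(d)}, require {clear(g), holding(a)}
    → {clear(g), holding(a), ontable(d)}
  through step 2 (unstack(a,g)): drop {clear(g), holding(a)}, keep {ontable(d)}, require {clear(a), handempty, on(a,g)}
    → {clear(a), handempty, on(a,g), ontable(d)}
  through step 1 (stack(c,f)): drop {handempty}, keep {clear(a), on(a,g), ontable(d)}, require {clear(f), holding(c)}
    → {clear(a), clear(f), holding(c), on(a,g), ontable(d)}

== RESULT ==
["clear(a)", "clear(f)", "holding(c)", "on(a,g)", "ontable(d)"]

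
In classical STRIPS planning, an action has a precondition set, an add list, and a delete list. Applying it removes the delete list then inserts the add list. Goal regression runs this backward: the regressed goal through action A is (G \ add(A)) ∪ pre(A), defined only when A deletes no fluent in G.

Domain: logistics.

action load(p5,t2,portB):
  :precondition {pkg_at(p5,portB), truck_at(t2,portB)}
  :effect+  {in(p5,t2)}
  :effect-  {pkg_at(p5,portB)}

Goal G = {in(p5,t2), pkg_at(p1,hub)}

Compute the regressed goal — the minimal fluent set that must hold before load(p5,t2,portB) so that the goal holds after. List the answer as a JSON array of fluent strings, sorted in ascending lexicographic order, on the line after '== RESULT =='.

Compute (G \ add) ∪ pre:
  G ∩ del = {}  (empty — regression defined)
  G \ add = {in(p5,t2), pkg_at(p1,hub)} \ {in(p5,t2)} = {pkg_at(p1,hub)}
  ∪ pre   = {pkg_at(p1,hub)} ∪ {pkg_at(p5,portB), truck_at(t2,portB)}
          = {pkg_at(p1,hub), pkg_at(p5,portB), truck_at(t2,portB)}

== RESULT ==
["pkg_at(p1,hub)", "pkg_at(p5,portB)", "truck_at(t2,portB)"]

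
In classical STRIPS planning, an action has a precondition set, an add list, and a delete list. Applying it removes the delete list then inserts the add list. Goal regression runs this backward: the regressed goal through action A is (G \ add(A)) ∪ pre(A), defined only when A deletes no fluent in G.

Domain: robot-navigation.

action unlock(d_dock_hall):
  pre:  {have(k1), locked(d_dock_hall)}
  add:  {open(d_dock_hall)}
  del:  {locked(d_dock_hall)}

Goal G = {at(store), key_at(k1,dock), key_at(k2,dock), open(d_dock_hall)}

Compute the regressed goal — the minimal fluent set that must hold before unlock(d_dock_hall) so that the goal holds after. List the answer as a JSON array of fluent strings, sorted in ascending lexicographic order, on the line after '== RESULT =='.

Regress:
  G ∩ del = {}  (empty — regression defined)
  G \ add = {at(store), key_at(k1,dock), key_at(k2,dock), open(d_dock_hall)} \ {open(d_dock_hall)} = {at(store), key_at(k1,dock), key_at(k2,dock)}
  ∪ pre   = {at(store), key_at(k1,dock), key_at(k2,dock)} ∪ {have(k1), locked(d_dock_hall)}
          = {at(store), have(k1), key_at(k1,dock), key_at(k2,dock), locked(d_dock_hall)}

== RESULT ==
["at(store)", "have(k1)", "key_at(k1,dock)", "key_at(k2,dock)", "locked(d_dock_hall)"]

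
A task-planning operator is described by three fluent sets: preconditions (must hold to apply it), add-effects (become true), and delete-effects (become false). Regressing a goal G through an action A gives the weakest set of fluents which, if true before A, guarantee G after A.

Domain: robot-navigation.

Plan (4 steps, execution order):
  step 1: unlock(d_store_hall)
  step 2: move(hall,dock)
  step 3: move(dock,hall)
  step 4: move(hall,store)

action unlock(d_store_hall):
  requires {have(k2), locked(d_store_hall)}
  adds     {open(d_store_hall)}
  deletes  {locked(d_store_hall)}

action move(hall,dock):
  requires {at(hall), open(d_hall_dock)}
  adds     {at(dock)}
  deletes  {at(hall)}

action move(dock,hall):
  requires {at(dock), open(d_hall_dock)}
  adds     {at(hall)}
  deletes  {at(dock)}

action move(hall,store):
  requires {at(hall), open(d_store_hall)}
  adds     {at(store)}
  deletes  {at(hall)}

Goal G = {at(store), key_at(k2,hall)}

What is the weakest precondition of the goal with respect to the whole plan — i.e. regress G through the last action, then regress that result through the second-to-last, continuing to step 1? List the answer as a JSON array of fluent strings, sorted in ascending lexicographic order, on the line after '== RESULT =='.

Regress step by step:
  through step 4 (move(hall,store)): drop {at(store)}, keep {key_at(k2,hall)}, require {at(hall), open(d_store_hall)}
    → {at(hall), key_at(k2,hall), open(d_store_hall)}
  through step 3 (move(dock,hall)): drop {at(hall)}, keep {key_at(k2,hall), open(d_store_hall)}, require {at(dock), open(d_hall_dock)}
    → {at(dock), key_at(k2,hall), open(d_hall_dock), open(d_store_hall)}
  through step 2 (move(hall,dock)): drop {at(dock)}, keep {key_at(k2,hall), open(d_hall_dock), open(d_store_hall)}, require {at(hall), open(d_hall_dock)}
    → {at(hall), key_at(k2,hall), open(d_hall_dock), open(d_store_hall)}
  through step 1 (unlock(d_store_hall)): drop {open(d_store_hall)}, keep {at(hall), key_at(k2,hall), open(d_hall_dock)}, require {have(k2), locked(d_store_hall)}
    → {at(hall), have(k2), key_at(k2,hall), locked(d_store_hall), open(d_hall_dock)}

== RESULT ==
["at(hall)", "have(k2)", "key_at(k2,hall)", "locked(d_store_hall)", "open(d_hall_dock)"]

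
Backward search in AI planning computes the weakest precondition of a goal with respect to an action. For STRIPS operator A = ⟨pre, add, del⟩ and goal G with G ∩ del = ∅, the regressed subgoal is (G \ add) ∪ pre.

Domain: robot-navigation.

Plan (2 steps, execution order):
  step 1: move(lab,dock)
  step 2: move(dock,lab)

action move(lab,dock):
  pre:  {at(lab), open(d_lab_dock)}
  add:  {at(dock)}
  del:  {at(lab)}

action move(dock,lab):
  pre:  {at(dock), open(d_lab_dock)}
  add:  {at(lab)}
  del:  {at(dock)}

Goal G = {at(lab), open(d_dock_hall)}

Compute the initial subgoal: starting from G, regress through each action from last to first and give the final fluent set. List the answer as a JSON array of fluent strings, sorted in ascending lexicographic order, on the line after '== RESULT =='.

Work backward from the goal:
  through step 2 (move(dock,lab)): drop {at(lab)}, keep {open(d_dock_hall)}, require {at(dock), open(d_lab_dock)}
    → {at(dock), open(d_dock_hall), open(d_lab_dock)}
  through step 1 (move(lab,dock)): drop {at(dock)}, keep {open(d_dock_hall), open(d_lab_dock)}, require {at(lab), open(d_lab_dock)}
    → {at(lab), open(d_dock_hall), open(d_lab_dock)}

== RESULT ==
["at(lab)", "open(d_dock_hall)", "open(d_lab_dock)"]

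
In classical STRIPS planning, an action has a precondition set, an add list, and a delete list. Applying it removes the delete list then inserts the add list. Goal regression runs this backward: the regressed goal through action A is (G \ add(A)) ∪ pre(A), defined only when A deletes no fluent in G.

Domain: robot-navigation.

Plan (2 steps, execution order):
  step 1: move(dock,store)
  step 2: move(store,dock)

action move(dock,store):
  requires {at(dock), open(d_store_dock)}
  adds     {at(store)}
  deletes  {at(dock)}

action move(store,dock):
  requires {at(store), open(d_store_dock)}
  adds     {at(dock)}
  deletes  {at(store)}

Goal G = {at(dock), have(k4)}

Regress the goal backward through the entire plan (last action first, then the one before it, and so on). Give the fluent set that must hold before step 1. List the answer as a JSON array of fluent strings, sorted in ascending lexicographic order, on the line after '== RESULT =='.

Regress step by step:
  through step 2 (move(store,dock)): drop {at(dock)}, keep {have(k4)}, require {at(store), open(d_store_dock)}
    → {at(store), have(k4), open(d_store_dock)}
  through step 1 (move(dock,store)): drop {at(store)}, keep {have(k4), open(d_store_dock)}, require {at(dock), open(d_store_dock)}
    → {at(dock), have(k4), open(d_store_dock)}

== RESULT ==
["at(dock)", "have(k4)", "open(d_store_dock)"]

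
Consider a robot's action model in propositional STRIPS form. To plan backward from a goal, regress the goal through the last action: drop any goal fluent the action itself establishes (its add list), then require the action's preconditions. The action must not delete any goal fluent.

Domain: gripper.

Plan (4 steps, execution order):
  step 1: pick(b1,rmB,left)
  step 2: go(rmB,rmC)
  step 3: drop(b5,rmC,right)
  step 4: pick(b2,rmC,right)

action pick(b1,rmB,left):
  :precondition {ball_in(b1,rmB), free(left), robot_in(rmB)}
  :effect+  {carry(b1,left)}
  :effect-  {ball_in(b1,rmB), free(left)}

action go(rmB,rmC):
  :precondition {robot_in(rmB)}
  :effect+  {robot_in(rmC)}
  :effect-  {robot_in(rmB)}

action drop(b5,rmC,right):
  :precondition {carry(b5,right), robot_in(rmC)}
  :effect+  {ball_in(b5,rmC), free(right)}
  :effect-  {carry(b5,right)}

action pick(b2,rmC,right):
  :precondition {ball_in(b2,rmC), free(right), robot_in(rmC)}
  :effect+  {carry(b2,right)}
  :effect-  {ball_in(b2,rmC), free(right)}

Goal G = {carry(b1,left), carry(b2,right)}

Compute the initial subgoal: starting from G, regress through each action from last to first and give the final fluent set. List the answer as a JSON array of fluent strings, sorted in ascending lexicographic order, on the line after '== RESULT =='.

Work backward from the goal:
  through step 4 (pick(b2,rmC,right)): drop {carry(b2,right)}, keep {carry(b1,left)}, require {ball_in(b2,rmC), free(right), robot_in(rmC)}
    → {ball_in(b2,rmC), carry(b1,left), free(right), robot_in(rmC)}
  through step 3 (drop(b5,rmC,right)): drop {free(right)}, keep {ball_in(b2,rmC), carry(b1,left), robot_in(rmC)}, require {carry(b5,right), robot_in(rmC)}
    → {ball_in(b2,rmC), carry(b1,left), carry(b5,right), robot_in(rmC)}
  through step 2 (go(rmB,rmC)): drop {robot_in(rmC)}, keep {ball_in(b2,rmC), carry(b1,left), carry(b5,right)}, require {robot_in(rmB)}
    → {ball_in(b2,rmC), carry(b1,left), carry(b5,right), robot_in(rmB)}
  through step 1 (pick(b1,rmB,left)): drop {carry(b1,left)}, keep {ball_in(b2,rmC), carry(b5,right), robot_in(rmB)}, require {ball_in(b1,rmB), free(left), robot_in(rmB)}
    → {ball_in(b1,rmB), ball_in(b2,rmC), carry(b5,right), free(left), robot_in(rmB)}

== RESULT ==
["ball_in(b1,rmB)", "ball_in(b2,rmC)", "carry(b5,right)", "free(left)", "robot_in(rmB)"]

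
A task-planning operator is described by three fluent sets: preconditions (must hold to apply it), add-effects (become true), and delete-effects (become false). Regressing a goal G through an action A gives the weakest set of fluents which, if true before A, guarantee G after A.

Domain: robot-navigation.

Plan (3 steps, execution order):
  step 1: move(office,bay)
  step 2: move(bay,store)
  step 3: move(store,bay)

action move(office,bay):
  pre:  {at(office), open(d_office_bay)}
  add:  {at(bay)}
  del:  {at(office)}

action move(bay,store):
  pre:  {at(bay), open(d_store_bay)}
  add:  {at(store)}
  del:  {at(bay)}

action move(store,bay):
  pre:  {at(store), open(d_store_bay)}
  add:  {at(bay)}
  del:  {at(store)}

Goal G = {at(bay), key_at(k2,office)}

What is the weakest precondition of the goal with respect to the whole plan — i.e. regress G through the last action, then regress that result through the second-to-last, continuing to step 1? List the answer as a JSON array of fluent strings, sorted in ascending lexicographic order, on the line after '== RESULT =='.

Regress step by step:
  through step 3 (move(store,bay)): drop {at(bay)}, keep {key_at(k2,office)}, require {at(store), open(d_store_bay)}
    → {at(store), key_at(k2,office), open(d_store_bay)}
  through step 2 (move(bay,store)): drop {at(store)}, keep {key_at(k2,office), open(d_store_bay)}, require {at(bay), open(d_store_bay)}
    → {at(bay), key_at(k2,office), open(d_store_bay)}
  through step 1 (move(office,bay)): drop {at(bay)}, keep {key_at(k2,office), open(d_store_bay)}, require {at(office), open(d_office_bay)}
    → {at(office), key_at(k2,office), open(d_office_bay), open(d_store_bay)}

== RESULT ==
["at(office)", "key_at(k2,office)", "open(d_office_bay)", "open(d_store_bay)"]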